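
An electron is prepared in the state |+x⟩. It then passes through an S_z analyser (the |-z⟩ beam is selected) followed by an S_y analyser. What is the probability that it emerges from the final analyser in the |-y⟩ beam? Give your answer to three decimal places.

First analyser (S_z): from |+x⟩, P(|-z⟩) = 1/2.
After stage 1 the state is |-z⟩; P(|-y⟩) = |⟨-y|-z⟩|² = 1/2.
Joint probability = 1/2 × 1/2 = 0.250.

0.250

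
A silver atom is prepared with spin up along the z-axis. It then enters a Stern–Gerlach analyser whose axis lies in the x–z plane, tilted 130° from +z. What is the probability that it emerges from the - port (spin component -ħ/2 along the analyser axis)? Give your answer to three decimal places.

For spin-½, the probability of finding spin-up along an axis at angle θ to the initial spin direction is cos²(θ/2); spin-down is sin²(θ/2).
θ = 130°, so P = sin²(65°) ≈ 0.821.

0.821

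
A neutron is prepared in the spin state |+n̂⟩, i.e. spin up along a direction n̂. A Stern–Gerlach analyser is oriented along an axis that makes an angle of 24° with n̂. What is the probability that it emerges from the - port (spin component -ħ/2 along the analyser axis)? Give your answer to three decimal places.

For spin-½, the probability of finding spin-up along an axis at angle θ to the initial spin direction is cos²(θ/2); spin-down is sin²(θ/2).
θ = 24°, so P = sin²(12°) ≈ 0.043.

0.043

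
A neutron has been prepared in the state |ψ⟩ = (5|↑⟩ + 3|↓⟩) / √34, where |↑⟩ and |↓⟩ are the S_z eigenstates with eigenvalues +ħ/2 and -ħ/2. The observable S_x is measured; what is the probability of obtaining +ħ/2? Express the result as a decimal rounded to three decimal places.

|+x⟩ = (|↑⟩ + |↓⟩)/√2, so ⟨+x|ψ⟩ = (8) / (√2·√34).
P = |8|² / 68 = 64/68.

0.941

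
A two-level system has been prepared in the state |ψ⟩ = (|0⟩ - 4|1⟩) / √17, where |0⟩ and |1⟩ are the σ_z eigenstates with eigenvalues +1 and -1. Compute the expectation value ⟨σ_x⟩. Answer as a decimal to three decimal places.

-0.471

⟨σ_x⟩ = 2 Re(a* b)/(|a|²+|b|²) with a = 1, b = -4.
a* b = -4, so ⟨σ_x⟩ = -8/17.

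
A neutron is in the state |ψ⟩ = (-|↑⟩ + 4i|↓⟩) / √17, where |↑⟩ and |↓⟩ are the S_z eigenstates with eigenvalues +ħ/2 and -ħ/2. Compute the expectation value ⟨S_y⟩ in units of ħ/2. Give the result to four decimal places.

⟨σ_y⟩ = 2 Im(a* b)/(|a|²+|b|²) with a = -1, b = 4i.
a* b = -4i, so ⟨σ_y⟩ = -8/17.
⟨S_y⟩ = (ħ/2)·⟨σ_y⟩.

-0.4706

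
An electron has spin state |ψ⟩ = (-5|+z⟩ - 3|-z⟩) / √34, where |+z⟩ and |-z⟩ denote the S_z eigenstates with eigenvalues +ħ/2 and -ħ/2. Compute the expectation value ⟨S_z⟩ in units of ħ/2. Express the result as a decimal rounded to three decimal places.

⟨σ_z⟩ = |a|² - |b|² divided by |a|²+|b|², with a, b the |+z⟩, |-z⟩ amplitudes.
= (25 - 9)/34 = 16/34.
⟨S_z⟩ = (ħ/2)·⟨σ_z⟩.

0.471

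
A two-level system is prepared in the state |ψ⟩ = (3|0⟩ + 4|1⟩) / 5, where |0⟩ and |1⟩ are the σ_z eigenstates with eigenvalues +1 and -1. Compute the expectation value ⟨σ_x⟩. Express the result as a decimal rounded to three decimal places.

⟨σ_x⟩ = 2 Re(a* b)/(|a|²+|b|²) with a = 3, b = 4.
a* b = 12, so ⟨σ_x⟩ = 24/25.

0.960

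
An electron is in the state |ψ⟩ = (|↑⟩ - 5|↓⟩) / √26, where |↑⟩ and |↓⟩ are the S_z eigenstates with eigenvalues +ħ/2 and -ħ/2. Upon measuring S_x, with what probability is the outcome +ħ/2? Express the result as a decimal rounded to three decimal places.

0.308

|+x⟩ = (|↑⟩ + |↓⟩)/√2, so ⟨+x|ψ⟩ = (-4) / (√2·√26).
P = |-4|² / 52 = 16/52.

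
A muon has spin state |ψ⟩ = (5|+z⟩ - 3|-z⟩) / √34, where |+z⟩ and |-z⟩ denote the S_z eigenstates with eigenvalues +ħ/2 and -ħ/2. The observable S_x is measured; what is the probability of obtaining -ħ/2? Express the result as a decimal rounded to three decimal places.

|-x⟩ = (|+z⟩ - |-z⟩)/√2, so ⟨-x|ψ⟩ = (8) / (√2·√34).
P = |8|² / 68 = 64/68.

0.941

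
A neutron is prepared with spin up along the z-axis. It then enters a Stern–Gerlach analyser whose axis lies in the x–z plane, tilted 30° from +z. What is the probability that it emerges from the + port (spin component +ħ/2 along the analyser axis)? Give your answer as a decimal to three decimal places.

0.933

For spin-½, the probability of finding spin-up along an axis at angle θ to the initial spin direction is cos²(θ/2); spin-down is sin²(θ/2).
θ = 30°, so P = cos²(15°) ≈ 0.933.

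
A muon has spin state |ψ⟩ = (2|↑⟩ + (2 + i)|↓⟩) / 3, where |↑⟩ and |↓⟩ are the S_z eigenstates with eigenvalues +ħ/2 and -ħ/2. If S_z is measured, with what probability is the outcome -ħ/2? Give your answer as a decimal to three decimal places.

0.556

The -ħ/2 outcome corresponds to |↓⟩. Its amplitude in |ψ⟩ is (2 + i)/3.
P = |2 + i|² / 9 = 5/9.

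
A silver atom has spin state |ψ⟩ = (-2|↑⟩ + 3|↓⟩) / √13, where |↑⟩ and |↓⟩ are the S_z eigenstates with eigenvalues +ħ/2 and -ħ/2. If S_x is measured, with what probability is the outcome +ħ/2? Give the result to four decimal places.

|+x⟩ = (|↑⟩ + |↓⟩)/√2, so ⟨+x|ψ⟩ = (1) / (√2·√13).
P = |1|² / 26 = 1/26.

0.0385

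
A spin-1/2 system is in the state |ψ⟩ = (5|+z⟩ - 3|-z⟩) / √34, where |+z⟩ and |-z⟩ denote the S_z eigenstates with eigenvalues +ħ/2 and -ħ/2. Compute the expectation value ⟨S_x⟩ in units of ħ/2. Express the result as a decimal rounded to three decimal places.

⟨σ_x⟩ = 2 Re(a* b)/(|a|²+|b|²) with a = 5, b = -3.
a* b = -15, so ⟨σ_x⟩ = -30/34.
⟨S_x⟩ = (ħ/2)·⟨σ_x⟩.

-0.882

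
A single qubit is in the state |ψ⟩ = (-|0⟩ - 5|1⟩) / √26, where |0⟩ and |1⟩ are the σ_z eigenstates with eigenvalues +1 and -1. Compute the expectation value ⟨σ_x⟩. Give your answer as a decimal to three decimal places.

⟨σ_x⟩ = 2 Re(a* b)/(|a|²+|b|²) with a = -1, b = -5.
a* b = 5, so ⟨σ_x⟩ = 10/26.

0.385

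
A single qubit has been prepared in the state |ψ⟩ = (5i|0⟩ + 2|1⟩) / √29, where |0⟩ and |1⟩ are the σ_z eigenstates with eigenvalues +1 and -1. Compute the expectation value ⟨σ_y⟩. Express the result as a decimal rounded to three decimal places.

⟨σ_y⟩ = 2 Im(a* b)/(|a|²+|b|²) with a = 5i, b = 2.
a* b = -10i, so ⟨σ_y⟩ = -20/29.

-0.690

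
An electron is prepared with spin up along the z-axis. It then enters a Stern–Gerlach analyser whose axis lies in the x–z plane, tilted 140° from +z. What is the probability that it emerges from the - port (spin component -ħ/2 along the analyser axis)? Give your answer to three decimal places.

For spin-½, the probability of finding spin-up along an axis at angle θ to the initial spin direction is cos²(θ/2); spin-down is sin²(θ/2).
θ = 140°, so P = sin²(70°) ≈ 0.883.

0.883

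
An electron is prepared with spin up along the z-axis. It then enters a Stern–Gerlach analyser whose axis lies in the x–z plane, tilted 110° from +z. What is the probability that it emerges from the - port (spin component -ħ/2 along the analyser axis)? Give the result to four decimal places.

For spin-½, the probability of finding spin-up along an axis at angle θ to the initial spin direction is cos²(θ/2); spin-down is sin²(θ/2).
θ = 110°, so P = sin²(55°) ≈ 0.6710.

0.6710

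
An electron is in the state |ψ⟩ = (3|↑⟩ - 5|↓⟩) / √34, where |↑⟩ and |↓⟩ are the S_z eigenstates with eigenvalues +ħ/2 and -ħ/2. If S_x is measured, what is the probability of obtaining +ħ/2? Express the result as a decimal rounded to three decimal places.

|+x⟩ = (|↑⟩ + |↓⟩)/√2, so ⟨+x|ψ⟩ = (-2) / (√2·√34).
P = |-2|² / 68 = 4/68.

0.059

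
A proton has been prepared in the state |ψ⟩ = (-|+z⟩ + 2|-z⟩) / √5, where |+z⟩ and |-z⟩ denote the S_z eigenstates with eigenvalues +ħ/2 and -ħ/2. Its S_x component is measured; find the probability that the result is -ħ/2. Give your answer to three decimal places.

0.900

|-x⟩ = (|+z⟩ - |-z⟩)/√2, so ⟨-x|ψ⟩ = (-3) / (√2·√5).
P = |-3|² / 10 = 9/10.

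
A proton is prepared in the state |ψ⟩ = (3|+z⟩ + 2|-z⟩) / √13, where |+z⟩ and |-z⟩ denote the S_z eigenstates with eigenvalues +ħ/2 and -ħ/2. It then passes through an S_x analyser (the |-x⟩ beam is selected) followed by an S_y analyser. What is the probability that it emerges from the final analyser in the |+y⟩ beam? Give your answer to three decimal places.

0.019

First analyser (S_x): P(|-x⟩) = |⟨-x|ψ⟩|² = 1/26.
After stage 1 the state is |-x⟩; P(|+y⟩) = |⟨+y|-x⟩|² = 1/2.
Joint probability = 1/26 × 1/2 = 0.019.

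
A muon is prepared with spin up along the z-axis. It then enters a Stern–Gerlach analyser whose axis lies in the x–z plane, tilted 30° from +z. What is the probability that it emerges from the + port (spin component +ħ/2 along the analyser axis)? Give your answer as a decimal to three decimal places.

0.933

For spin-½, the probability of finding spin-up along an axis at angle θ to the initial spin direction is cos²(θ/2); spin-down is sin²(θ/2).
θ = 30°, so P = cos²(15°) ≈ 0.933.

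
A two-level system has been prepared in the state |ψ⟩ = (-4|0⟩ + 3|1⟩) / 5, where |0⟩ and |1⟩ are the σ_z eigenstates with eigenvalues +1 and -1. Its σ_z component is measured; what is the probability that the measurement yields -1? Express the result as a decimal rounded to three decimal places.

0.360

The -1 outcome corresponds to |1⟩. Its amplitude in |ψ⟩ is 3/5.
P = |3|² / 25 = 9/25.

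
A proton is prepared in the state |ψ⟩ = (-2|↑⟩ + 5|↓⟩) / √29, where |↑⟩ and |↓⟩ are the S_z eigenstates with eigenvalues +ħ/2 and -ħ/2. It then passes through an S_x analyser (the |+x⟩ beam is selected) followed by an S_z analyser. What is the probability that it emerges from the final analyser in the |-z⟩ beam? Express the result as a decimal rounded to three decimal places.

First analyser (S_x): P(|+x⟩) = |⟨+x|ψ⟩|² = 9/58.
After stage 1 the state is |+x⟩; P(|-z⟩) = |⟨-z|+x⟩|² = 1/2.
Joint probability = 9/58 × 1/2 = 0.078.

0.078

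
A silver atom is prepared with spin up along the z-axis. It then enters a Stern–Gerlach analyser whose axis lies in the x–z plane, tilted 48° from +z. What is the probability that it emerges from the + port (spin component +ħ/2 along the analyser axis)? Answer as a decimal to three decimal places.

0.835

For spin-½, the probability of finding spin-up along an axis at angle θ to the initial spin direction is cos²(θ/2); spin-down is sin²(θ/2).
θ = 48°, so P = cos²(24°) ≈ 0.835.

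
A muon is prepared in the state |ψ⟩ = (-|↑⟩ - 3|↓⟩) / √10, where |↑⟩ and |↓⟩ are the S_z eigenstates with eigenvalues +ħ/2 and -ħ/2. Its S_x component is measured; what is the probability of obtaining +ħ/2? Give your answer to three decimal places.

0.800

|+x⟩ = (|↑⟩ + |↓⟩)/√2, so ⟨+x|ψ⟩ = (-4) / (√2·√10).
P = |-4|² / 20 = 16/20.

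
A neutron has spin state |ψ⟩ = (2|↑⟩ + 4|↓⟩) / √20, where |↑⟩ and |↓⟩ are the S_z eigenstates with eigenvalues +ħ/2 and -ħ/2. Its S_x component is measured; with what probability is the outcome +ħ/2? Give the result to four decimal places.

0.9000

|+x⟩ = (|↑⟩ + |↓⟩)/√2, so ⟨+x|ψ⟩ = (6) / (√2·√20).
P = |6|² / 40 = 36/40.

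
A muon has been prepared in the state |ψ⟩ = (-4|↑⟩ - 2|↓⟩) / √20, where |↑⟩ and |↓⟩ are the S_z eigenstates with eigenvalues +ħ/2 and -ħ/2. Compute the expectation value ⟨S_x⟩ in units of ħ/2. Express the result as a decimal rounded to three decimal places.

⟨σ_x⟩ = 2 Re(a* b)/(|a|²+|b|²) with a = -4, b = -2.
a* b = 8, so ⟨σ_x⟩ = 16/20.
⟨S_x⟩ = (ħ/2)·⟨σ_x⟩.

0.800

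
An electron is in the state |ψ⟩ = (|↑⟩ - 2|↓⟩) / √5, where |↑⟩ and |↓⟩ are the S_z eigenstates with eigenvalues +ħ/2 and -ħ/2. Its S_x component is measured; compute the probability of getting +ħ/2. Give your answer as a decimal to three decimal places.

0.100

|+x⟩ = (|↑⟩ + |↓⟩)/√2, so ⟨+x|ψ⟩ = (-1) / (√2·√5).
P = |-1|² / 10 = 1/10.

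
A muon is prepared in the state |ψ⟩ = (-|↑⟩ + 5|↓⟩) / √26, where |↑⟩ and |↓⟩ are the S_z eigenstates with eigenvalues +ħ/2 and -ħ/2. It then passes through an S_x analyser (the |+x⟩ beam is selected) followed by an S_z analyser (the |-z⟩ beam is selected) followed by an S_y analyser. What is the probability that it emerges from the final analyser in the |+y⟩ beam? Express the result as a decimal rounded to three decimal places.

0.077

First analyser (S_x): P(|+x⟩) = |⟨+x|ψ⟩|² = 16/52.
After stage 1 the state is |+x⟩; P(|-z⟩) = |⟨-z|+x⟩|² = 1/2.
After stage 2 the state is |-z⟩; P(|+y⟩) = |⟨+y|-z⟩|² = 1/2.
Joint probability = 16/52 × 1/2 × 1/2 = 0.077.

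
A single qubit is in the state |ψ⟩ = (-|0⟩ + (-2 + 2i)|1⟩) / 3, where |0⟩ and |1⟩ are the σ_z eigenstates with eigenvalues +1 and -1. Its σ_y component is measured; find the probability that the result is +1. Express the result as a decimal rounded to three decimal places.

0.278

|+y⟩ = (|0⟩ + i|1⟩)/√2, so ⟨+y|ψ⟩ = (1 + 2i) / (√2·3).
P = |1 + 2i|² / 18 = 5/18.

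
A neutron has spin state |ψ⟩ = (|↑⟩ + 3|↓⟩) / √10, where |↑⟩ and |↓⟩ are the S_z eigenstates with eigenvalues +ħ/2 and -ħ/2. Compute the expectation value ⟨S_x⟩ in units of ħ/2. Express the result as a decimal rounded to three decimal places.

0.600

⟨σ_x⟩ = 2 Re(a* b)/(|a|²+|b|²) with a = 1, b = 3.
a* b = 3, so ⟨σ_x⟩ = 6/10.
⟨S_x⟩ = (ħ/2)·⟨σ_x⟩.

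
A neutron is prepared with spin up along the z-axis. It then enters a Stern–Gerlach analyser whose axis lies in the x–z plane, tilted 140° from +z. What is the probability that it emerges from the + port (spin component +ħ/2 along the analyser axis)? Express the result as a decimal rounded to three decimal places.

For spin-½, the probability of finding spin-up along an axis at angle θ to the initial spin direction is cos²(θ/2); spin-down is sin²(θ/2).
θ = 140°, so P = cos²(70°) ≈ 0.117.

0.117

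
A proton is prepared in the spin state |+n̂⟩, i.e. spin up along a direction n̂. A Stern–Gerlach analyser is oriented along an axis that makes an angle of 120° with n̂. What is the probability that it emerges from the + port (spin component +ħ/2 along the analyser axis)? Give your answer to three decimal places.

0.250

For spin-½, the probability of finding spin-up along an axis at angle θ to the initial spin direction is cos²(θ/2); spin-down is sin²(θ/2).
θ = 120°, so P = cos²(60°) ≈ 0.250.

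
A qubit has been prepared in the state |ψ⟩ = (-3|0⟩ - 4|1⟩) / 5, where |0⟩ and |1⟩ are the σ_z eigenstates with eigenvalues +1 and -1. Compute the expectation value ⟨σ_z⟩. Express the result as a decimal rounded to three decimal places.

⟨σ_z⟩ = |a|² - |b|² divided by |a|²+|b|², with a, b the |0⟩, |1⟩ amplitudes.
= (9 - 16)/25 = -7/25.

-0.280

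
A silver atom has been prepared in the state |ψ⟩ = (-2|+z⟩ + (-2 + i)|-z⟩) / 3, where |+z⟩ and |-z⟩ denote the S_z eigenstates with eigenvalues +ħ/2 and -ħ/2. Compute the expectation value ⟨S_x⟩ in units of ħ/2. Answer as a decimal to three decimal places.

⟨σ_x⟩ = 2 Re(a* b)/(|a|²+|b|²) with a = -2, b = (-2 + i).
a* b = (4 - 2i), so ⟨σ_x⟩ = 8/9.
⟨S_x⟩ = (ħ/2)·⟨σ_x⟩.

0.889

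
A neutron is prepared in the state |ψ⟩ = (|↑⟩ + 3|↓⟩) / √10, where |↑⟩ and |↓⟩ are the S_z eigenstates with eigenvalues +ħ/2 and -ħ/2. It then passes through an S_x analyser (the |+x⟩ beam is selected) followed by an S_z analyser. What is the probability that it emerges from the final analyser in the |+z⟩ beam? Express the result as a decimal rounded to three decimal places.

First analyser (S_x): P(|+x⟩) = |⟨+x|ψ⟩|² = 16/20.
After stage 1 the state is |+x⟩; P(|+z⟩) = |⟨+z|+x⟩|² = 1/2.
Joint probability = 16/20 × 1/2 = 0.400.

0.400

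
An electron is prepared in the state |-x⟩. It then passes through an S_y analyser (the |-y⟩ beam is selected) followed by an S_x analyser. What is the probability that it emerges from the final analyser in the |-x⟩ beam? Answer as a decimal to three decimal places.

0.250

First analyser (S_y): from |-x⟩, P(|-y⟩) = 1/2.
After stage 1 the state is |-y⟩; P(|-x⟩) = |⟨-x|-y⟩|² = 1/2.
Joint probability = 1/2 × 1/2 = 0.250.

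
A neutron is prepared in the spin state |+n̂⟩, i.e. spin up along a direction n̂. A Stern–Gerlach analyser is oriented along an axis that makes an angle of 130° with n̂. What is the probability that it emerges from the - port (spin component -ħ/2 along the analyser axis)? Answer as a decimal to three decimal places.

For spin-½, the probability of finding spin-up along an axis at angle θ to the initial spin direction is cos²(θ/2); spin-down is sin²(θ/2).
θ = 130°, so P = sin²(65°) ≈ 0.821.

0.821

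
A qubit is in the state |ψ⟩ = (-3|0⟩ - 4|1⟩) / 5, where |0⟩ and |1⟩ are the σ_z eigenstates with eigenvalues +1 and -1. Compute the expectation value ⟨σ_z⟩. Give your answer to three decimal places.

-0.280

⟨σ_z⟩ = |a|² - |b|² divided by |a|²+|b|², with a, b the |0⟩, |1⟩ amplitudes.
= (9 - 16)/25 = -7/25.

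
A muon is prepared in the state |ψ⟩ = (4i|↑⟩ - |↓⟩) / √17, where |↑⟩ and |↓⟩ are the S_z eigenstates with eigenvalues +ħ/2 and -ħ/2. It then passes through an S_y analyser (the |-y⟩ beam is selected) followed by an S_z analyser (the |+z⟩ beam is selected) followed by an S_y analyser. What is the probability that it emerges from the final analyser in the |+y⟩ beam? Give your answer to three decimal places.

0.066

First analyser (S_y): P(|-y⟩) = |⟨-y|ψ⟩|² = 9/34.
After stage 1 the state is |-y⟩; P(|+z⟩) = |⟨+z|-y⟩|² = 1/2.
After stage 2 the state is |+z⟩; P(|+y⟩) = |⟨+y|+z⟩|² = 1/2.
Joint probability = 9/34 × 1/2 × 1/2 = 0.066.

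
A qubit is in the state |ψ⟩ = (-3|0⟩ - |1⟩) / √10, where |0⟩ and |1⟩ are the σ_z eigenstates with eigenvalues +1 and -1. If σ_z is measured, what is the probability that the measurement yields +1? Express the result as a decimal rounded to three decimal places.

0.900

The +1 outcome corresponds to |0⟩. Its amplitude in |ψ⟩ is -3/√10.
P = |-3|² / 10 = 9/10.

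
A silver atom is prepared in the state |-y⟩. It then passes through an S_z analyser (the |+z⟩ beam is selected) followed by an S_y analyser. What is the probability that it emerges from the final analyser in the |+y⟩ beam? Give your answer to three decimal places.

First analyser (S_z): from |-y⟩, P(|+z⟩) = 1/2.
After stage 1 the state is |+z⟩; P(|+y⟩) = |⟨+y|+z⟩|² = 1/2.
Joint probability = 1/2 × 1/2 = 0.250.

0.250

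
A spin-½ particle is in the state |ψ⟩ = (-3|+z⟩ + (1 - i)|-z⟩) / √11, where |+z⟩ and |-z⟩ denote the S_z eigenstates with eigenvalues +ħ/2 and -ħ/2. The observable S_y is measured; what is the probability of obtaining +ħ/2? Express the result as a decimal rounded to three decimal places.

0.773

|+y⟩ = (|+z⟩ + i|-z⟩)/√2, so ⟨+y|ψ⟩ = (-4 - i) / (√2·√11).
P = |-4 - i|² / 22 = 17/22.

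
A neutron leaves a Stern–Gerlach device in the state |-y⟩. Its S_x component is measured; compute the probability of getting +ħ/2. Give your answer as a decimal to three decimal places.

0.500

In the S_z basis, |-y⟩ = (|+z⟩ - i|-z⟩)/√2 and |+x⟩ = (|+z⟩ + |-z⟩)/√2.
|⟨+x|-y⟩|² = 1/2.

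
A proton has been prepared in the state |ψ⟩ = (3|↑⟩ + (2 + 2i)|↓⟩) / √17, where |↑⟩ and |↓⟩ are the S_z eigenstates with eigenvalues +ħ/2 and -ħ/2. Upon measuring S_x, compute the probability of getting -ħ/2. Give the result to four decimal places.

0.1471

|-x⟩ = (|↑⟩ - |↓⟩)/√2, so ⟨-x|ψ⟩ = (1 - 2i) / (√2·√17).
P = |1 - 2i|² / 34 = 5/34.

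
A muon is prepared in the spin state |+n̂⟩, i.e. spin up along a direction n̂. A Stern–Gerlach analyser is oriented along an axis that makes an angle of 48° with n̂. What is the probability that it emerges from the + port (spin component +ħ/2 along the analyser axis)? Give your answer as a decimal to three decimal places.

0.835

For spin-½, the probability of finding spin-up along an axis at angle θ to the initial spin direction is cos²(θ/2); spin-down is sin²(θ/2).
θ = 48°, so P = cos²(24°) ≈ 0.835.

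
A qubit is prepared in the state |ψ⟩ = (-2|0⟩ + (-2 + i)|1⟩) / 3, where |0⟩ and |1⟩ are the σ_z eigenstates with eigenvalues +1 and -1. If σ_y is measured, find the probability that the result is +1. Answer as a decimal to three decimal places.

|+y⟩ = (|0⟩ + i|1⟩)/√2, so ⟨+y|ψ⟩ = (-1 + 2i) / (√2·3).
P = |-1 + 2i|² / 18 = 5/18.

0.278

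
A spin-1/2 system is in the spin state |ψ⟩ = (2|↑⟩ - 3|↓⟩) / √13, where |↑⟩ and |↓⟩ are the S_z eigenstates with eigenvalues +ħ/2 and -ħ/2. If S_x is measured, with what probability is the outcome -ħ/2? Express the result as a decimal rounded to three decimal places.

|-x⟩ = (|↑⟩ - |↓⟩)/√2, so ⟨-x|ψ⟩ = (5) / (√2·√13).
P = |5|² / 26 = 25/26.

0.962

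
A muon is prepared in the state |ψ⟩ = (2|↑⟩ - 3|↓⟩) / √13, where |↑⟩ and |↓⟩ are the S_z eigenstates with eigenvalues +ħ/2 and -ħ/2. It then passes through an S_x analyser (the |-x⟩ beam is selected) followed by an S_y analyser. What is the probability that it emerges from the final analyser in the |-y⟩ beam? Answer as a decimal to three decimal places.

0.481

First analyser (S_x): P(|-x⟩) = |⟨-x|ψ⟩|² = 25/26.
After stage 1 the state is |-x⟩; P(|-y⟩) = |⟨-y|-x⟩|² = 1/2.
Joint probability = 25/26 × 1/2 = 0.481.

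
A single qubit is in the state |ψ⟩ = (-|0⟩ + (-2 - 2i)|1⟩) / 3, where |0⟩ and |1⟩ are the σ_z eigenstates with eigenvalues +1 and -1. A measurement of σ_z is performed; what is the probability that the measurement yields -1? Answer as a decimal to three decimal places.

0.889

The -1 outcome corresponds to |1⟩. Its amplitude in |ψ⟩ is (-2 - 2i)/3.
P = |-2 - 2i|² / 9 = 8/9.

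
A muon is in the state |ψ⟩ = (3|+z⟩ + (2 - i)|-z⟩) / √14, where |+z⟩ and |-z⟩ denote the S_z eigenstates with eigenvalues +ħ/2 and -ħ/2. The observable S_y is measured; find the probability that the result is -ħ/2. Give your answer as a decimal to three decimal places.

0.714

|-y⟩ = (|+z⟩ - i|-z⟩)/√2, so ⟨-y|ψ⟩ = (4 + 2i) / (√2·√14).
P = |4 + 2i|² / 28 = 20/28.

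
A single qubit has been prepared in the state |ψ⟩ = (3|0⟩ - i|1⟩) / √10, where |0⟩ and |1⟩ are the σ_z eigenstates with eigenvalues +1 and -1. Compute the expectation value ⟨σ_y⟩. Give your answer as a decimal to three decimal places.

⟨σ_y⟩ = 2 Im(a* b)/(|a|²+|b|²) with a = 3, b = -i.
a* b = -3i, so ⟨σ_y⟩ = -6/10.

-0.600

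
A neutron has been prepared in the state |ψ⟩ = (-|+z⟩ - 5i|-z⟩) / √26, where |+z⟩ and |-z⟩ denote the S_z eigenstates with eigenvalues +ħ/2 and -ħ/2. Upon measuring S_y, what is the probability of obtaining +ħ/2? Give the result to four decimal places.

|+y⟩ = (|+z⟩ + i|-z⟩)/√2, so ⟨+y|ψ⟩ = (-6) / (√2·√26).
P = |-6|² / 52 = 36/52.

0.6923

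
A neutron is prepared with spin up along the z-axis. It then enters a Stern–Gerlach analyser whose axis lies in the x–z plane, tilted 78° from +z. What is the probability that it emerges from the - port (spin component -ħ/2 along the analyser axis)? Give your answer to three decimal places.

For spin-½, the probability of finding spin-up along an axis at angle θ to the initial spin direction is cos²(θ/2); spin-down is sin²(θ/2).
θ = 78°, so P = sin²(39°) ≈ 0.396.

0.396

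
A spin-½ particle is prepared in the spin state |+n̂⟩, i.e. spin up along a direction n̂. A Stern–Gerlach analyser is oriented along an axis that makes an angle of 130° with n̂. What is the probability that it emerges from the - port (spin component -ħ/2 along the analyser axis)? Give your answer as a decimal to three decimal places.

For spin-½, the probability of finding spin-up along an axis at angle θ to the initial spin direction is cos²(θ/2); spin-down is sin²(θ/2).
θ = 130°, so P = sin²(65°) ≈ 0.821.

0.821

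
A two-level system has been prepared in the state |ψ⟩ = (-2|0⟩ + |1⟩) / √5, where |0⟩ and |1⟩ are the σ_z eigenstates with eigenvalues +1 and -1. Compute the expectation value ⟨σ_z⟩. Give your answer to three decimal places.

⟨σ_z⟩ = |a|² - |b|² divided by |a|²+|b|², with a, b the |0⟩, |1⟩ amplitudes.
= (4 - 1)/5 = 3/5.

0.600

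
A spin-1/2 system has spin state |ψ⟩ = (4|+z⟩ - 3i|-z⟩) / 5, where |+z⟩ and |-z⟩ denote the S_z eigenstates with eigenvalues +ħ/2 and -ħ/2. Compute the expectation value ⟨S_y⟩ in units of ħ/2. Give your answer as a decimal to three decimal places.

-0.960

⟨σ_y⟩ = 2 Im(a* b)/(|a|²+|b|²) with a = 4, b = -3i.
a* b = -12i, so ⟨σ_y⟩ = -24/25.
⟨S_y⟩ = (ħ/2)·⟨σ_y⟩.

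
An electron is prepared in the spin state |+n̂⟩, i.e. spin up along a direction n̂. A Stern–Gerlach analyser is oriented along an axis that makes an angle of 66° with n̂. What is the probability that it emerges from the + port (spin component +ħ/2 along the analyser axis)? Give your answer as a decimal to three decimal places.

0.703

For spin-½, the probability of finding spin-up along an axis at angle θ to the initial spin direction is cos²(θ/2); spin-down is sin²(θ/2).
θ = 66°, so P = cos²(33°) ≈ 0.703.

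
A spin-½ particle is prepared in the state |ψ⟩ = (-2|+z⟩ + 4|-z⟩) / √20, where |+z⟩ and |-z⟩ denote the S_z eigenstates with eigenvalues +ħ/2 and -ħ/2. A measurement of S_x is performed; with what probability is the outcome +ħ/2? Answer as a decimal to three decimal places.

0.100

|+x⟩ = (|+z⟩ + |-z⟩)/√2, so ⟨+x|ψ⟩ = (2) / (√2·√20).
P = |2|² / 40 = 4/40.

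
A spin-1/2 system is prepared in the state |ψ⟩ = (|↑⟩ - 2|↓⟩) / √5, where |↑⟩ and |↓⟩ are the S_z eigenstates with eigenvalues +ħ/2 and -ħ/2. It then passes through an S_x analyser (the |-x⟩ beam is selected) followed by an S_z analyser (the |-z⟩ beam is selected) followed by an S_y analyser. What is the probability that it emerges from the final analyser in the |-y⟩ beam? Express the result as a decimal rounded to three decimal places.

0.225

First analyser (S_x): P(|-x⟩) = |⟨-x|ψ⟩|² = 9/10.
After stage 1 the state is |-x⟩; P(|-z⟩) = |⟨-z|-x⟩|² = 1/2.
After stage 2 the state is |-z⟩; P(|-y⟩) = |⟨-y|-z⟩|² = 1/2.
Joint probability = 9/10 × 1/2 × 1/2 = 0.225.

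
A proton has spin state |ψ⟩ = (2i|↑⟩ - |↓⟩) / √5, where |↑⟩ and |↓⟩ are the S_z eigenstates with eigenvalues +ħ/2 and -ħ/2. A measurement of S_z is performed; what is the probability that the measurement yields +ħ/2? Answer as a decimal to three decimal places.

0.800

The +ħ/2 outcome corresponds to |↑⟩. Its amplitude in |ψ⟩ is 2i/√5.
P = |2i|² / 5 = 4/5.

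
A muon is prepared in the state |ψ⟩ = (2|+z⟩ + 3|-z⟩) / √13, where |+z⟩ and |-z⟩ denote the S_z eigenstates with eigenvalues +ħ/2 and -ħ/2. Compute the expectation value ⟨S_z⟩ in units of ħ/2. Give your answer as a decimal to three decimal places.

⟨σ_z⟩ = |a|² - |b|² divided by |a|²+|b|², with a, b the |+z⟩, |-z⟩ amplitudes.
= (4 - 9)/13 = -5/13.
⟨S_z⟩ = (ħ/2)·⟨σ_z⟩.

-0.385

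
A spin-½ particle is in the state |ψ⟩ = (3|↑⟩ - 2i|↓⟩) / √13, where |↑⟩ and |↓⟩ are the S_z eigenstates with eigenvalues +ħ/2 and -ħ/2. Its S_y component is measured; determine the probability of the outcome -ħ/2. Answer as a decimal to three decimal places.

|-y⟩ = (|↑⟩ - i|↓⟩)/√2, so ⟨-y|ψ⟩ = (5) / (√2·√13).
P = |5|² / 26 = 25/26.

0.962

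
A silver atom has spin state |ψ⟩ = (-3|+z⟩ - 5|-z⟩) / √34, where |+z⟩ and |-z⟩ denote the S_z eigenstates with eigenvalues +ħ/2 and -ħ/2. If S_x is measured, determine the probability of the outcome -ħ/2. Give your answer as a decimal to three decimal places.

0.059

|-x⟩ = (|+z⟩ - |-z⟩)/√2, so ⟨-x|ψ⟩ = (2) / (√2·√34).
P = |2|² / 68 = 4/68.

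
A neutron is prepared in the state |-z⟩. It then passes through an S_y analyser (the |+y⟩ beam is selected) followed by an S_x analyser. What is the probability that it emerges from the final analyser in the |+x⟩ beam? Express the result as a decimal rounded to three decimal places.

First analyser (S_y): from |-z⟩, P(|+y⟩) = 1/2.
After stage 1 the state is |+y⟩; P(|+x⟩) = |⟨+x|+y⟩|² = 1/2.
Joint probability = 1/2 × 1/2 = 0.250.

0.250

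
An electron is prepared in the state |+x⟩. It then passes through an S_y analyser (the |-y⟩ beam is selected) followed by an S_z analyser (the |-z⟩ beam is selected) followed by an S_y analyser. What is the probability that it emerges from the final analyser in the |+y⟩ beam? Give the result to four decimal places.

0.1250

First analyser (S_y): from |+x⟩, P(|-y⟩) = 1/2.
After stage 1 the state is |-y⟩; P(|-z⟩) = |⟨-z|-y⟩|² = 1/2.
After stage 2 the state is |-z⟩; P(|+y⟩) = |⟨+y|-z⟩|² = 1/2.
Joint probability = 1/2 × 1/2 × 1/2 = 0.1250.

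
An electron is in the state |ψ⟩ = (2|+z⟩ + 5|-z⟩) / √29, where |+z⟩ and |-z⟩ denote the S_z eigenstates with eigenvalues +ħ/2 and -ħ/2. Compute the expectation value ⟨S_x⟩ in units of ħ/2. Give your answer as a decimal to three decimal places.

⟨σ_x⟩ = 2 Re(a* b)/(|a|²+|b|²) with a = 2, b = 5.
a* b = 10, so ⟨σ_x⟩ = 20/29.
⟨S_x⟩ = (ħ/2)·⟨σ_x⟩.

0.690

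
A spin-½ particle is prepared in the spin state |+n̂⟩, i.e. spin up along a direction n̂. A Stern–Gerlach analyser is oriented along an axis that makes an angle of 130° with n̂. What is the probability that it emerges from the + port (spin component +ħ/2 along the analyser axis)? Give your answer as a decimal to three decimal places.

0.179

For spin-½, the probability of finding spin-up along an axis at angle θ to the initial spin direction is cos²(θ/2); spin-down is sin²(θ/2).
θ = 130°, so P = cos²(65°) ≈ 0.179.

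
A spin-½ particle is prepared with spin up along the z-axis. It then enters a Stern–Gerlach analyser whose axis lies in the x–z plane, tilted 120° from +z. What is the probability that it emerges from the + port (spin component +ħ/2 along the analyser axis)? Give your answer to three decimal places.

For spin-½, the probability of finding spin-up along an axis at angle θ to the initial spin direction is cos²(θ/2); spin-down is sin²(θ/2).
θ = 120°, so P = cos²(60°) ≈ 0.250.

0.250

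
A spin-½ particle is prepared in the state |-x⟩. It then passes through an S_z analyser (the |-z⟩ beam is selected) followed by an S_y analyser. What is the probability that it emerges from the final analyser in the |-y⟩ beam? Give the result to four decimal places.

First analyser (S_z): from |-x⟩, P(|-z⟩) = 1/2.
After stage 1 the state is |-z⟩; P(|-y⟩) = |⟨-y|-z⟩|² = 1/2.
Joint probability = 1/2 × 1/2 = 0.2500.

0.2500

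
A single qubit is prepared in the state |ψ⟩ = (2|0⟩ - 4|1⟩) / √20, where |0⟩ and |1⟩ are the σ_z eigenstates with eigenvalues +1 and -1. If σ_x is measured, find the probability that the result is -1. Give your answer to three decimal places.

|-x⟩ = (|0⟩ - |1⟩)/√2, so ⟨-x|ψ⟩ = (6) / (√2·√20).
P = |6|² / 40 = 36/40.

0.900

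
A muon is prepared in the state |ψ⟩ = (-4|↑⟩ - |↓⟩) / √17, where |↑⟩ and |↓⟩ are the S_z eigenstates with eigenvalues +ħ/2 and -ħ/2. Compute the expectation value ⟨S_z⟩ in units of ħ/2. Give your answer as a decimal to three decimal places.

0.882

⟨σ_z⟩ = |a|² - |b|² divided by |a|²+|b|², with a, b the |↑⟩, |↓⟩ amplitudes.
= (16 - 1)/17 = 15/17.
⟨S_z⟩ = (ħ/2)·⟨σ_z⟩.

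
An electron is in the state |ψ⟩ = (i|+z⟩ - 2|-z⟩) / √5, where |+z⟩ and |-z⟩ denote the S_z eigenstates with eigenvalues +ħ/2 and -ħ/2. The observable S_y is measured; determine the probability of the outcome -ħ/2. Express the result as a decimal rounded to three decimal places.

|-y⟩ = (|+z⟩ - i|-z⟩)/√2, so ⟨-y|ψ⟩ = (-i) / (√2·√5).
P = |-i|² / 10 = 1/10.

0.100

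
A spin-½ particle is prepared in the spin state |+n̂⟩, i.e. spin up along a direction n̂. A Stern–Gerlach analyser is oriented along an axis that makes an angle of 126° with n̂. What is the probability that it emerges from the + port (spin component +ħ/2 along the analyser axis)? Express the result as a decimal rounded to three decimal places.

0.206

For spin-½, the probability of finding spin-up along an axis at angle θ to the initial spin direction is cos²(θ/2); spin-down is sin²(θ/2).
θ = 126°, so P = cos²(63°) ≈ 0.206.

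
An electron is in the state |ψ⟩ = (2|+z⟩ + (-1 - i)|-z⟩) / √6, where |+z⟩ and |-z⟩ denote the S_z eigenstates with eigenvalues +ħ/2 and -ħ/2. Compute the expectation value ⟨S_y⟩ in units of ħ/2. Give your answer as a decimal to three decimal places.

-0.667

⟨σ_y⟩ = 2 Im(a* b)/(|a|²+|b|²) with a = 2, b = (-1 - i).
a* b = (-2 - 2i), so ⟨σ_y⟩ = -4/6.
⟨S_y⟩ = (ħ/2)·⟨σ_y⟩.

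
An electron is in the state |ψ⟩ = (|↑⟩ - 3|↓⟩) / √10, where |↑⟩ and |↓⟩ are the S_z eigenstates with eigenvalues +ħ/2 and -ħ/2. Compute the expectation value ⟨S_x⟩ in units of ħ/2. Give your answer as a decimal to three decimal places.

-0.600

⟨σ_x⟩ = 2 Re(a* b)/(|a|²+|b|²) with a = 1, b = -3.
a* b = -3, so ⟨σ_x⟩ = -6/10.
⟨S_x⟩ = (ħ/2)·⟨σ_x⟩.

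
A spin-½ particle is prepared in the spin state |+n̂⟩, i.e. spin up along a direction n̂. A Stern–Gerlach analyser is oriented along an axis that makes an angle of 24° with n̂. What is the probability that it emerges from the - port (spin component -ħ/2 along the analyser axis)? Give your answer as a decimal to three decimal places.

For spin-½, the probability of finding spin-up along an axis at angle θ to the initial spin direction is cos²(θ/2); spin-down is sin²(θ/2).
θ = 24°, so P = sin²(12°) ≈ 0.043.

0.043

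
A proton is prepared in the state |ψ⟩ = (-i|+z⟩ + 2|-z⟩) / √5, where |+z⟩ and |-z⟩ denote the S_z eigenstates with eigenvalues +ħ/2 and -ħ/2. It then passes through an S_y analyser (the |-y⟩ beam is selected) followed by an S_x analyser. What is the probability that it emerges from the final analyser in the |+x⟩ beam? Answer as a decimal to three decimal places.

First analyser (S_y): P(|-y⟩) = |⟨-y|ψ⟩|² = 1/10.
After stage 1 the state is |-y⟩; P(|+x⟩) = |⟨+x|-y⟩|² = 1/2.
Joint probability = 1/10 × 1/2 = 0.050.

0.050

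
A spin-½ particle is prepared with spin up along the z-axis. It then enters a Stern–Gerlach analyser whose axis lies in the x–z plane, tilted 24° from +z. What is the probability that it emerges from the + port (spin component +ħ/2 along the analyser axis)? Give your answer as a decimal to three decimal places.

For spin-½, the probability of finding spin-up along an axis at angle θ to the initial spin direction is cos²(θ/2); spin-down is sin²(θ/2).
θ = 24°, so P = cos²(12°) ≈ 0.957.

0.957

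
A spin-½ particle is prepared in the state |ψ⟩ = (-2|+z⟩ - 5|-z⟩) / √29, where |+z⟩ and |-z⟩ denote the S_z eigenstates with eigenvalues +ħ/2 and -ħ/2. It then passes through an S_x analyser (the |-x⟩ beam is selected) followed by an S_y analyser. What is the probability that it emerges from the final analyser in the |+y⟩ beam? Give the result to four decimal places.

First analyser (S_x): P(|-x⟩) = |⟨-x|ψ⟩|² = 9/58.
After stage 1 the state is |-x⟩; P(|+y⟩) = |⟨+y|-x⟩|² = 1/2.
Joint probability = 9/58 × 1/2 = 0.0776.

0.0776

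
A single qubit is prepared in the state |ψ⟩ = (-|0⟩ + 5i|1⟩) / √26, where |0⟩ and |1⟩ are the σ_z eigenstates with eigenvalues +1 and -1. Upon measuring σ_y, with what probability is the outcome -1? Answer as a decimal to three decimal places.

0.692

|-y⟩ = (|0⟩ - i|1⟩)/√2, so ⟨-y|ψ⟩ = (-6) / (√2·√26).
P = |-6|² / 52 = 36/52.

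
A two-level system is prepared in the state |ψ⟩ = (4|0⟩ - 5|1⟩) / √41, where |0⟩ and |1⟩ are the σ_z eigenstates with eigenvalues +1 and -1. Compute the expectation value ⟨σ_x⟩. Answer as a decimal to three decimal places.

-0.976

⟨σ_x⟩ = 2 Re(a* b)/(|a|²+|b|²) with a = 4, b = -5.
a* b = -20, so ⟨σ_x⟩ = -40/41.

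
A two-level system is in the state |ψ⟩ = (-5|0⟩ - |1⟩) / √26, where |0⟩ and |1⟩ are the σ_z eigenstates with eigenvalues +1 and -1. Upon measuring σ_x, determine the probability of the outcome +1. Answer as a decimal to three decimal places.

|+x⟩ = (|0⟩ + |1⟩)/√2, so ⟨+x|ψ⟩ = (-6) / (√2·√26).
P = |-6|² / 52 = 36/52.

0.692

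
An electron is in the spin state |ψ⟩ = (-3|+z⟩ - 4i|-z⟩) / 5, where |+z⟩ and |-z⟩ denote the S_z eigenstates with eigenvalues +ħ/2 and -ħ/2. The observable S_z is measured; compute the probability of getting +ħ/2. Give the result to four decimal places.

0.3600

The +ħ/2 outcome corresponds to |+z⟩. Its amplitude in |ψ⟩ is -3/5.
P = |-3|² / 25 = 9/25.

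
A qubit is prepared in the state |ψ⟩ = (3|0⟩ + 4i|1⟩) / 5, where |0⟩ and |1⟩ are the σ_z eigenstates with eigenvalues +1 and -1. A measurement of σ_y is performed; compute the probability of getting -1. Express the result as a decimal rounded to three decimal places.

0.020

|-y⟩ = (|0⟩ - i|1⟩)/√2, so ⟨-y|ψ⟩ = (-1) / (√2·5).
P = |-1|² / 50 = 1/50.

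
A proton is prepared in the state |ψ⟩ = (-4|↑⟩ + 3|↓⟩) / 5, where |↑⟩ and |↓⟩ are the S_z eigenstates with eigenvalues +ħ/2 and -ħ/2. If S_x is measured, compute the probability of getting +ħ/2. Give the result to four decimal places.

0.0200

|+x⟩ = (|↑⟩ + |↓⟩)/√2, so ⟨+x|ψ⟩ = (-1) / (√2·5).
P = |-1|² / 50 = 1/50.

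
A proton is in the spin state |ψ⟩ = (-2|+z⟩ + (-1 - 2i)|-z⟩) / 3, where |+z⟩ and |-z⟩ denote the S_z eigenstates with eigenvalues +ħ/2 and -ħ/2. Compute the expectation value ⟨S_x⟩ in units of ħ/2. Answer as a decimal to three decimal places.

⟨σ_x⟩ = 2 Re(a* b)/(|a|²+|b|²) with a = -2, b = (-1 - 2i).
a* b = (2 + 4i), so ⟨σ_x⟩ = 4/9.
⟨S_x⟩ = (ħ/2)·⟨σ_x⟩.

0.444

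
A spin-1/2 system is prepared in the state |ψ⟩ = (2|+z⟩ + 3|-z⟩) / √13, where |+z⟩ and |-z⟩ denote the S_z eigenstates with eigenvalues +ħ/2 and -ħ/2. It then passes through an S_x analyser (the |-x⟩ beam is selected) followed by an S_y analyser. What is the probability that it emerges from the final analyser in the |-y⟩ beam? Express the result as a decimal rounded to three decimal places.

First analyser (S_x): P(|-x⟩) = |⟨-x|ψ⟩|² = 1/26.
After stage 1 the state is |-x⟩; P(|-y⟩) = |⟨-y|-x⟩|² = 1/2.
Joint probability = 1/26 × 1/2 = 0.019.

0.019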